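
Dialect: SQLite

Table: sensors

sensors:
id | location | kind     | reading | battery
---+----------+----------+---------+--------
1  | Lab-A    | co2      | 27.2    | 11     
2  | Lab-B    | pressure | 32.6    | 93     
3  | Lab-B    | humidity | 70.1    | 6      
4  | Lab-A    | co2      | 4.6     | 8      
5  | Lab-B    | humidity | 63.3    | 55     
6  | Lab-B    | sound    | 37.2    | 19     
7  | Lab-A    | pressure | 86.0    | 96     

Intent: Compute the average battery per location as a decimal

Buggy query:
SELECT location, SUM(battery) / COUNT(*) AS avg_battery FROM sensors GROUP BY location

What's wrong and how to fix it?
Bug: Both operands are integers, so '/' performs integer division and truncates

Fix: Cast one side to REAL so the division keeps the fractional part

Corrected query:
SELECT location, SUM(battery) * 1.0 / COUNT(*) AS avg_battery FROM sensors GROUP BY location

Result:
location | avg_battery
---------+------------
Lab-A    | 38.333333  
Lab-B    | 43.25      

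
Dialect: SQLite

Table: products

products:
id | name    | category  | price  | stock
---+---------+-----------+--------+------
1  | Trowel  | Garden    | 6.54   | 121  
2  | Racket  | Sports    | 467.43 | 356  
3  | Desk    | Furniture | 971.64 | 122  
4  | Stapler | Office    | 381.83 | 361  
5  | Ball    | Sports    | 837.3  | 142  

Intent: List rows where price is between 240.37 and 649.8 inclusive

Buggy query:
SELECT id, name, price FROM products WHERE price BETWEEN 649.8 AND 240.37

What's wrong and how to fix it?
Bug: BETWEEN expects the lower bound first; with 649.8 AND 240.37 the range is empty

Fix: Write BETWEEN 240.37 AND 649.8

Corrected query:
SELECT id, name, price FROM products WHERE price BETWEEN 240.37 AND 649.8

Result:
id | name    | price 
---+---------+-------
2  | Racket  | 467.43
4  | Stapler | 381.83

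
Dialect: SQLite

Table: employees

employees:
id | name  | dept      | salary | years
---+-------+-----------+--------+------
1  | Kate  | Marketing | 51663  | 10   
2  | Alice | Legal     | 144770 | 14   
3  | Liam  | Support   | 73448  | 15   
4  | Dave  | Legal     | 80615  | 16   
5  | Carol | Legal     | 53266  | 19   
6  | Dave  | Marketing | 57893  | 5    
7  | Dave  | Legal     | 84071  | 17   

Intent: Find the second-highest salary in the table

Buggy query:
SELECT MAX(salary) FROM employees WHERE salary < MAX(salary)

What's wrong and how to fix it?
Bug: MAX(salary) on the right of the comparison is an aggregate-in-WHERE error

Fix: Compute the overall MAX in a subquery, then take MAX of rows below it

Corrected query:
SELECT MAX(salary) FROM employees WHERE salary < (SELECT MAX(salary) FROM employees)

Result:
MAX(salary)
-----------
84071      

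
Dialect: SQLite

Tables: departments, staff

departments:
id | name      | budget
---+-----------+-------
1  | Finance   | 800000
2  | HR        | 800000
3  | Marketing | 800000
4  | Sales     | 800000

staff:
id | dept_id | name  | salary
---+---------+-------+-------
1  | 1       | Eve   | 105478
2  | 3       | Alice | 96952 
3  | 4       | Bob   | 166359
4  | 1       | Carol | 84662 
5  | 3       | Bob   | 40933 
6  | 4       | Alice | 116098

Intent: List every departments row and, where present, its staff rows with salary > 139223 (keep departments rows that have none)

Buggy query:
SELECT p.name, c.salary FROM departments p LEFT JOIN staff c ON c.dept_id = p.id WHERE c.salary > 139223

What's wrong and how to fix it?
Bug: A WHERE condition on the right-hand table after LEFT JOIN drops unmatched parents

Fix: Move the right-table condition into the ON clause so unmatched parents are kept

Corrected query:
SELECT p.name, c.salary FROM departments p LEFT JOIN staff c ON c.dept_id = p.id AND c.salary > 139223

Result:
name      | salary
----------+-------
Finance   | NULL  
HR        | NULL  
Marketing | NULL  
Sales     | 166359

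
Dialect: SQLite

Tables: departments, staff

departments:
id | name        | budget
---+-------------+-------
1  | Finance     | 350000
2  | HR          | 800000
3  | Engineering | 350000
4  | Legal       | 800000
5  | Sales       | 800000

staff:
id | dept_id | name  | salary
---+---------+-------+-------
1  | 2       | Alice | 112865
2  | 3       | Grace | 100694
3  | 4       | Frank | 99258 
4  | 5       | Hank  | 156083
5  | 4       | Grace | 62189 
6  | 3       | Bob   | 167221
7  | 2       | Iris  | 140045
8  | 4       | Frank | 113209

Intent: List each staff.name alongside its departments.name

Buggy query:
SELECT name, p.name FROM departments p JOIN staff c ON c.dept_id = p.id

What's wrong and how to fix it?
Bug: 'name' exists in both joined tables, so the database can't tell which one is meant

Fix: Prefix ambiguous columns with the table alias

Corrected query:
SELECT c.name, p.name FROM departments p JOIN staff c ON c.dept_id = p.id

Result:
name  | name       
------+------------
Alice | HR         
Grace | Engineering
Frank | Legal      
Hank  | Sales      
Grace | Legal      
Bob   | Engineering
Iris  | HR         
Frank | Legal      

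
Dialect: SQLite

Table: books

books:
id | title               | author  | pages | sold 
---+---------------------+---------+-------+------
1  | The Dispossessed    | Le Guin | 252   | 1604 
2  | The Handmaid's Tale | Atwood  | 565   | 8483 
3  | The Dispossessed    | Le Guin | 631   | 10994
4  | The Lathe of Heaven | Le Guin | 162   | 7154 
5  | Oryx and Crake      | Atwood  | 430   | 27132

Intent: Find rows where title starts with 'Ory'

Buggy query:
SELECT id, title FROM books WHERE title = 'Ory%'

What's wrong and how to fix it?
Bug: Wildcards only work with LIKE; '=' treats '%' as a literal character

Fix: Use LIKE for wildcard pattern matching

Corrected query:
SELECT id, title FROM books WHERE title LIKE 'Ory%'

Result:
id | title         
---+---------------
5  | Oryx and Crake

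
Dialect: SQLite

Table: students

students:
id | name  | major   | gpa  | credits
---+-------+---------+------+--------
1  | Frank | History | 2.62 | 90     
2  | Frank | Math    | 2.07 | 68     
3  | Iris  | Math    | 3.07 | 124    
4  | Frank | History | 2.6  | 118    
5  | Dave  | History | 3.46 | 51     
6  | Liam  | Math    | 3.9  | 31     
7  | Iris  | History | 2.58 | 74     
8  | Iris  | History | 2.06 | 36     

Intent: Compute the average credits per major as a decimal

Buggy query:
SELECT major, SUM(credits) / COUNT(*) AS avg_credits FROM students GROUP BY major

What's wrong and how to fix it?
Bug: SUM(credits) and COUNT(*) are both integers; the division truncates the fractional part

Fix: Multiply by 1.0 (or CAST to REAL) to force floating-point division

Corrected query:
SELECT major, SUM(credits) * 1.0 / COUNT(*) AS avg_credits FROM students GROUP BY major

Result:
major   | avg_credits
--------+------------
History | 73.8       
Math    | 74.333333  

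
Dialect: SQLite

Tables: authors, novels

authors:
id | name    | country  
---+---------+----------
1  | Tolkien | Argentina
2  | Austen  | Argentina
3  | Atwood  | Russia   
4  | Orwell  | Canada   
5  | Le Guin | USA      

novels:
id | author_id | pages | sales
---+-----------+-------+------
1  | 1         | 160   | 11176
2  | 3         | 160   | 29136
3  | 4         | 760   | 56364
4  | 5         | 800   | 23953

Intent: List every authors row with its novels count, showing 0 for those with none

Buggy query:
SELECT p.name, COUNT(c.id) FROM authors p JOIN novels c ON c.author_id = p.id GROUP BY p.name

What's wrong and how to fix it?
Bug: An inner join excludes parents with zero children

Fix: Use LEFT JOIN so parents without children still appear (COUNT(c.id) gives 0)

Corrected query:
SELECT p.name, COUNT(c.id) FROM authors p LEFT JOIN novels c ON c.author_id = p.id GROUP BY p.name

Result:
name    | COUNT(c.id)
--------+------------
Atwood  | 1          
Austen  | 0          
Le Guin | 1          
Orwell  | 1          
Tolkien | 1          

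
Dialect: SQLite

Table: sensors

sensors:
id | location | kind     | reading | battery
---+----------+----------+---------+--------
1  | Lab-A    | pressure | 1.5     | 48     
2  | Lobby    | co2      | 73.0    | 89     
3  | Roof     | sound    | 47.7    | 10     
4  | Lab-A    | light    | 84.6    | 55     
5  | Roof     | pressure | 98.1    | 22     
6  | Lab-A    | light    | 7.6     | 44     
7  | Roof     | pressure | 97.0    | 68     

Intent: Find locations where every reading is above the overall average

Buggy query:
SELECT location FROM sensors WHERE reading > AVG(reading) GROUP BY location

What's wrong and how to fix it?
Bug: AVG() is an aggregate; it can't sit directly in WHERE

Fix: Compute the overall average in a scalar subquery and compare each group's MIN against it in HAVING

Corrected query:
SELECT location FROM sensors GROUP BY location HAVING MIN(reading) > (SELECT AVG(reading) FROM sensors)

Result:
location
--------
Lobby   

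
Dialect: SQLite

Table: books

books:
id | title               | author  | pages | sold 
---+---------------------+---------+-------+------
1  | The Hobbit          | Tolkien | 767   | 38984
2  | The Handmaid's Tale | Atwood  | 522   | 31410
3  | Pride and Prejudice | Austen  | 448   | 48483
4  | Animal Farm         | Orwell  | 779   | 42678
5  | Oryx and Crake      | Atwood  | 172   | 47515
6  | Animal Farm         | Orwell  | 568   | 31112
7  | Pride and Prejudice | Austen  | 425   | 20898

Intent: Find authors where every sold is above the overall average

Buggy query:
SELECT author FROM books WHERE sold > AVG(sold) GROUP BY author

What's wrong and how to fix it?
Bug: AVG() is an aggregate; it can't sit directly in WHERE

Fix: Compute the overall average in a scalar subquery and compare each group's MIN against it in HAVING

Corrected query:
SELECT author FROM books GROUP BY author HAVING MIN(sold) > (SELECT AVG(sold) FROM books)

Result:
author 
-------
Tolkien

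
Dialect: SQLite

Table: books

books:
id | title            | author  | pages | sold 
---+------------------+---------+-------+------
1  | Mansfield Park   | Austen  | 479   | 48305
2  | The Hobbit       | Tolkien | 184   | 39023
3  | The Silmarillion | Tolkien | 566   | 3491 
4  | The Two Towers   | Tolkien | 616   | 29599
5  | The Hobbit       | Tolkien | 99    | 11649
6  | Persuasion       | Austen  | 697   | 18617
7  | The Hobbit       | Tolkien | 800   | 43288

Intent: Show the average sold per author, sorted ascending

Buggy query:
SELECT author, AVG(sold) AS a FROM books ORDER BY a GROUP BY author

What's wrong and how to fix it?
Bug: GROUP BY must precede ORDER BY

Fix: Reorder: SELECT … FROM … GROUP BY … ORDER BY …

Corrected query:
SELECT author, AVG(sold) AS a FROM books GROUP BY author ORDER BY a

Result:
author  | a    
--------+------
Tolkien | 25410
Austen  | 33461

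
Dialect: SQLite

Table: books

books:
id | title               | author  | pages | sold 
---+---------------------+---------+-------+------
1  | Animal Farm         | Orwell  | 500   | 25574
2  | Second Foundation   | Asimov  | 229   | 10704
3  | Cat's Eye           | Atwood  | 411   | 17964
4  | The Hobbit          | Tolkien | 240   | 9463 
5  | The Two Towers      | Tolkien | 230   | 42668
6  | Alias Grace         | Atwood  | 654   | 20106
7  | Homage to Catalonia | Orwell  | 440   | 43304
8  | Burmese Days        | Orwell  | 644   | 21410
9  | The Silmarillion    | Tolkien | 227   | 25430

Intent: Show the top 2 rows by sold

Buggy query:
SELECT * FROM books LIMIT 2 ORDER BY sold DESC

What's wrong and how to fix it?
Bug: ORDER BY cannot follow LIMIT; LIMIT is the final clause

Fix: Swap the clauses: ORDER BY first, then LIMIT

Corrected query:
SELECT * FROM books ORDER BY sold DESC LIMIT 2

Result:
id | title               | author  | pages | sold 
---+---------------------+---------+-------+------
7  | Homage to Catalonia | Orwell  | 440   | 43304
5  | The Two Towers      | Tolkien | 230   | 42668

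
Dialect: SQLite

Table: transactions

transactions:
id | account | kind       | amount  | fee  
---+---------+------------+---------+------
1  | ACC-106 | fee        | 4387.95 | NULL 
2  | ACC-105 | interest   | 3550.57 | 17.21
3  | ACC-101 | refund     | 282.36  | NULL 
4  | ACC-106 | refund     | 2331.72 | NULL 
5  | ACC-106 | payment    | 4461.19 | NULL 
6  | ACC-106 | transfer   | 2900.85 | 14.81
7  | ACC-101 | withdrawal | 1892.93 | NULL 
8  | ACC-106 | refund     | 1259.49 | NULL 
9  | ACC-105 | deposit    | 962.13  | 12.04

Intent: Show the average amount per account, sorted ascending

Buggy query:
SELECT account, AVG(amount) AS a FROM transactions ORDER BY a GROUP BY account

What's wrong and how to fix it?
Bug: GROUP BY must precede ORDER BY

Fix: Move ORDER BY to the end, after GROUP BY

Corrected query:
SELECT account, AVG(amount) AS a FROM transactions GROUP BY account ORDER BY a

Result:
account | a       
--------+---------
ACC-101 | 1087.645
ACC-105 | 2256.35 
ACC-106 | 3068.24 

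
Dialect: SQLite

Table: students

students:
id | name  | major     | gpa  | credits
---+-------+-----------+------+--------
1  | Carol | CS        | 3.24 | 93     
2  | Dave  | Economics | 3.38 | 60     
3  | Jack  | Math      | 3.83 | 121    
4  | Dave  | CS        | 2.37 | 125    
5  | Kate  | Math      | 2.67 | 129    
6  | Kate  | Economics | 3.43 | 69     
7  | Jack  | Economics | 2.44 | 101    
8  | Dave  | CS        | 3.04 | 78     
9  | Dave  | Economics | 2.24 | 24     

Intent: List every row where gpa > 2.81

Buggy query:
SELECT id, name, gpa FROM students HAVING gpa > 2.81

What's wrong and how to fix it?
Bug: HAVING filters the output of aggregation, but this query has no GROUP BY and no aggregate functions, so SQLite rejects it (HAVING clause on a non-aggregate query); the condition here is per row

Fix: Replace HAVING with WHERE since the condition applies to individual rows

Corrected query:
SELECT id, name, gpa FROM students WHERE gpa > 2.81

Result:
id | name  | gpa 
---+-------+-----
1  | Carol | 3.24
2  | Dave  | 3.38
3  | Jack  | 3.83
6  | Kate  | 3.43
8  | Dave  | 3.04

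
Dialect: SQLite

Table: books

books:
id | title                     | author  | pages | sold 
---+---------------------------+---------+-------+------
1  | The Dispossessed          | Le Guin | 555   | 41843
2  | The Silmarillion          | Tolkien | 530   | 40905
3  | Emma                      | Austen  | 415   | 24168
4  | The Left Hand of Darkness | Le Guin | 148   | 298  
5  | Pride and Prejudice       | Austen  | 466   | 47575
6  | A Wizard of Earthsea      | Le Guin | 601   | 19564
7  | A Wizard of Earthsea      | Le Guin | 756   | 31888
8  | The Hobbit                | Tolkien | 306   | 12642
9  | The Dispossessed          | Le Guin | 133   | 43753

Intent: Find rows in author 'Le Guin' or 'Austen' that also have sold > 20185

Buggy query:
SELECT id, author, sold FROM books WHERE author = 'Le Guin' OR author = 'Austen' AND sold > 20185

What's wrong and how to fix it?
Bug: Without parentheses, AND is evaluated before OR, so the sold filter only applies to the 'Austen' branch

Fix: Add parentheses around the OR so the AND applies to both alternatives

Corrected query:
SELECT id, author, sold FROM books WHERE (author = 'Le Guin' OR author = 'Austen') AND sold > 20185

Result:
id | author  | sold 
---+---------+------
1  | Le Guin | 41843
3  | Austen  | 24168
5  | Austen  | 47575
7  | Le Guin | 31888
9  | Le Guin | 43753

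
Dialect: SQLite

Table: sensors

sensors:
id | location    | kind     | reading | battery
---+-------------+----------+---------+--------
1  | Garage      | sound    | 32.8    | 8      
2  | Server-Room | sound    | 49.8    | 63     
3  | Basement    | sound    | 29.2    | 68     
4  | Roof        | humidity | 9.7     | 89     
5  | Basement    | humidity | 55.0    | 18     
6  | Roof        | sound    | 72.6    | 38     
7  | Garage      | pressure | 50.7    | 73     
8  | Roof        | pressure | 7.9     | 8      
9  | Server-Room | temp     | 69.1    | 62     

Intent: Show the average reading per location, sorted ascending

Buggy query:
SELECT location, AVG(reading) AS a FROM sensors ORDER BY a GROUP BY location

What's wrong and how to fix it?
Bug: ORDER BY appears before GROUP BY; SQL clause order requires GROUP BY first

Fix: Move ORDER BY to the end, after GROUP BY

Corrected query:
SELECT location, AVG(reading) AS a FROM sensors GROUP BY location ORDER BY a

Result:
location    | a        
------------+----------
Roof        | 30.066667
Garage      | 41.75    
Basement    | 42.1     
Server-Room | 59.45    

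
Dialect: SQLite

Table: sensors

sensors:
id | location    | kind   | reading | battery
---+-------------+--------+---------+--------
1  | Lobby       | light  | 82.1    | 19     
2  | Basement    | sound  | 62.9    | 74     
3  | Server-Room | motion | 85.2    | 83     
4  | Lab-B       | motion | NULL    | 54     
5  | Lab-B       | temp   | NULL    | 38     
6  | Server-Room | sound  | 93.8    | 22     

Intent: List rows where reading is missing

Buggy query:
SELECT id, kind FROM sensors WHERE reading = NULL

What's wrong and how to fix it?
Bug: Comparing to NULL with '=' never matches; NULL = NULL is unknown, not true

Fix: Use IS NULL to test for NULL

Corrected query:
SELECT id, kind FROM sensors WHERE reading IS NULL

Result:
id | kind  
---+-------
4  | motion
5  | temp  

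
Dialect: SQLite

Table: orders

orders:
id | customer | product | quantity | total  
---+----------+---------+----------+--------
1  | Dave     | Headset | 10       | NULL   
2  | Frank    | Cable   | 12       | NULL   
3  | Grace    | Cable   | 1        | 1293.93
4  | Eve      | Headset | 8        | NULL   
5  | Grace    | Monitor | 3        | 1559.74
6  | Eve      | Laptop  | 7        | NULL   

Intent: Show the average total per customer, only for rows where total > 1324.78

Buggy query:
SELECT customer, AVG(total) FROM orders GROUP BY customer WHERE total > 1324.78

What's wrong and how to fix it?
Bug: Row-level WHERE must come before GROUP BY in the clause order

Fix: Place WHERE between FROM and GROUP BY

Corrected query:
SELECT customer, AVG(total) FROM orders WHERE total > 1324.78 GROUP BY customer

Result:
customer | AVG(total)
---------+-----------
Grace    | 1559.74   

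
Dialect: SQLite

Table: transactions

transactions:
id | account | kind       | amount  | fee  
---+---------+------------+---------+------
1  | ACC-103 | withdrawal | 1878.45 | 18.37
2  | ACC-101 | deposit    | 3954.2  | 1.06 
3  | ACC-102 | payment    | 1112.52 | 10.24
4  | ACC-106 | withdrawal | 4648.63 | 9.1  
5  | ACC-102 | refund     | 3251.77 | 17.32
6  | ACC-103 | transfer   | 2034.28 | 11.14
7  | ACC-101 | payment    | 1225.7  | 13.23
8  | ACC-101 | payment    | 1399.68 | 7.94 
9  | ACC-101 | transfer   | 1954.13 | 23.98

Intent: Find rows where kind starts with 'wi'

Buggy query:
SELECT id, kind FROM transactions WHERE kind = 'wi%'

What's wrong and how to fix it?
Bug: Wildcards only work with LIKE; '=' treats '%' as a literal character

Fix: Use LIKE for wildcard pattern matching

Corrected query:
SELECT id, kind FROM transactions WHERE kind LIKE 'wi%'

Result:
id | kind      
---+-----------
1  | withdrawal
4  | withdrawal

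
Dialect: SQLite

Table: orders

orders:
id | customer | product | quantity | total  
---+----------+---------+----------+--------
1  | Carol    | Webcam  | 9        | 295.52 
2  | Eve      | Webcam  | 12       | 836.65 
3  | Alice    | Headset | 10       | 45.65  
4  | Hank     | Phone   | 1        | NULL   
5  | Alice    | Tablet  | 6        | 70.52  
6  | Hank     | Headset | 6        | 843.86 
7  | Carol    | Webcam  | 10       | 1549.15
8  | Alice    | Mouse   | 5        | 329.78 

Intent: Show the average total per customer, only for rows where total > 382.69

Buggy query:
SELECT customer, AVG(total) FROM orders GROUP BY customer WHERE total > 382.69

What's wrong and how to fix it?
Bug: Row-level WHERE must come before GROUP BY in the clause order

Fix: Move the WHERE clause before GROUP BY

Corrected query:
SELECT customer, AVG(total) FROM orders WHERE total > 382.69 GROUP BY customer

Result:
customer | AVG(total)
---------+-----------
Carol    | 1549.15   
Eve      | 836.65    
Hank     | 843.86    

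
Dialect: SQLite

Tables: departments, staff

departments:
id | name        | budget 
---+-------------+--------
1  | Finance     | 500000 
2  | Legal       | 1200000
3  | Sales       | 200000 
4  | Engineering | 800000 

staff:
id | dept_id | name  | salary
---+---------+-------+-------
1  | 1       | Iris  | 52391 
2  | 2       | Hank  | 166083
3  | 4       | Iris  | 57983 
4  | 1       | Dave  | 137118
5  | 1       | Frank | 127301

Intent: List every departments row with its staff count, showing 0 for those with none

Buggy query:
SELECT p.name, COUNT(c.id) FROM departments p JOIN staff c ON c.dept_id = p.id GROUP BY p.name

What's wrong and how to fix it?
Bug: INNER JOIN drops departments rows that have no matching staff rows

Fix: Use LEFT JOIN so parents without children still appear (COUNT(c.id) gives 0)

Corrected query:
SELECT p.name, COUNT(c.id) FROM departments p LEFT JOIN staff c ON c.dept_id = p.id GROUP BY p.name

Result:
name        | COUNT(c.id)
------------+------------
Engineering | 1          
Finance     | 3          
Legal       | 1          
Sales       | 0          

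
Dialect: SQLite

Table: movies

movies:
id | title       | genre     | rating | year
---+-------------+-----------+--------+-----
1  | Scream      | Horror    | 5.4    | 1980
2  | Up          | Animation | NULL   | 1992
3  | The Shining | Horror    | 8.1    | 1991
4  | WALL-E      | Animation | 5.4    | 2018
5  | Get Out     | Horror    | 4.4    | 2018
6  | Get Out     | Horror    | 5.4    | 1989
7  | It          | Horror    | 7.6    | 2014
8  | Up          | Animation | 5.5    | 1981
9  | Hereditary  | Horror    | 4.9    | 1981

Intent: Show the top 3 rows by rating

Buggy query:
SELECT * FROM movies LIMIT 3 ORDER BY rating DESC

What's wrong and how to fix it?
Bug: LIMIT must come after ORDER BY

Fix: Sort with ORDER BY, then apply LIMIT

Corrected query:
SELECT * FROM movies ORDER BY rating DESC LIMIT 3

Result:
id | title       | genre     | rating | year
---+-------------+-----------+--------+-----
3  | The Shining | Horror    | 8.1    | 1991
7  | It          | Horror    | 7.6    | 2014
8  | Up          | Animation | 5.5    | 1981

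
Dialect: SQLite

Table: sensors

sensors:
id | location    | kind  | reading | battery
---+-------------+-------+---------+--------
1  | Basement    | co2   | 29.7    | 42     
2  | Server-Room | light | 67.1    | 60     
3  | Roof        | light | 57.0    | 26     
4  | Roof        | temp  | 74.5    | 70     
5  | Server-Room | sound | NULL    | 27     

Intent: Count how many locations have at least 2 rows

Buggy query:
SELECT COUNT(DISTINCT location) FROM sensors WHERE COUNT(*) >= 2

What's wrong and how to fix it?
Bug: COUNT(*) cannot appear in WHERE; the per-group count doesn't exist yet

Fix: Group first with HAVING COUNT(*) >= 2, then COUNT the resulting groups

Corrected query:
SELECT COUNT(*) FROM (SELECT location FROM sensors GROUP BY location HAVING COUNT(*) >= 2)

Result:
COUNT(*)
--------
2       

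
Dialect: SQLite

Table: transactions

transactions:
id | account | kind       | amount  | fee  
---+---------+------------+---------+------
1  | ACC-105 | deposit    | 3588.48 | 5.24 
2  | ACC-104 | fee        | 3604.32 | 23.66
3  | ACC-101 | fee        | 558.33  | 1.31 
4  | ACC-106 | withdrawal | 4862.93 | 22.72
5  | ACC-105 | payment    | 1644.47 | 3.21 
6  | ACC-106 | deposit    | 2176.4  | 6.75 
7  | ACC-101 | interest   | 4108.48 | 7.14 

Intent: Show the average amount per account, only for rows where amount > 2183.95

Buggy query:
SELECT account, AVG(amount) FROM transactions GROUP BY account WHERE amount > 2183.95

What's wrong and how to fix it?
Bug: Row-level WHERE must come before GROUP BY in the clause order

Fix: Move the WHERE clause before GROUP BY

Corrected query:
SELECT account, AVG(amount) FROM transactions WHERE amount > 2183.95 GROUP BY account

Result:
account | AVG(amount)
--------+------------
ACC-101 | 4108.48    
ACC-104 | 3604.32    
ACC-105 | 3588.48    
ACC-106 | 4862.93    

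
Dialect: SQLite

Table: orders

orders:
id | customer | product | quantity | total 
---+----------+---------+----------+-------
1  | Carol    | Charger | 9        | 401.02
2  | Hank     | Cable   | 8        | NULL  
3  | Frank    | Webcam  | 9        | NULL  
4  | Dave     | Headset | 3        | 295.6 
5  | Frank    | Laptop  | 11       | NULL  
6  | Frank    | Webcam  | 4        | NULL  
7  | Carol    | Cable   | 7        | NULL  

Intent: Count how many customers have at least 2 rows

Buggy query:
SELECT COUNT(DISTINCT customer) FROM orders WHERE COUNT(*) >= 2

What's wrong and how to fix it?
Bug: COUNT(*) cannot appear in WHERE; the per-group count doesn't exist yet

Fix: Group first with HAVING COUNT(*) >= 2, then COUNT the resulting groups

Corrected query:
SELECT COUNT(*) FROM (SELECT customer FROM orders GROUP BY customer HAVING COUNT(*) >= 2)

Result:
COUNT(*)
--------
2       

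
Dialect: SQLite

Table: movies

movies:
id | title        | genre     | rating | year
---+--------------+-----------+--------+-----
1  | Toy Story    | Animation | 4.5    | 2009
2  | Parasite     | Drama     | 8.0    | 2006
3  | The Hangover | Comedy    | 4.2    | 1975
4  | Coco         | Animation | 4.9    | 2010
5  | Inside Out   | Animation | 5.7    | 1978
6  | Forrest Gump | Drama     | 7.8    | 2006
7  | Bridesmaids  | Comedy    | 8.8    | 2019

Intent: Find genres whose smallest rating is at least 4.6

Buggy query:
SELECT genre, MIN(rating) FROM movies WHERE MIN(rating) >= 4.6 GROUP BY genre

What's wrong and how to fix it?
Bug: MIN() in WHERE is a misuse of aggregate

Fix: Use HAVING for the per-group MIN condition

Corrected query:
SELECT genre, MIN(rating) FROM movies GROUP BY genre HAVING MIN(rating) >= 4.6

Result:
genre | MIN(rating)
------+------------
Drama | 7.8        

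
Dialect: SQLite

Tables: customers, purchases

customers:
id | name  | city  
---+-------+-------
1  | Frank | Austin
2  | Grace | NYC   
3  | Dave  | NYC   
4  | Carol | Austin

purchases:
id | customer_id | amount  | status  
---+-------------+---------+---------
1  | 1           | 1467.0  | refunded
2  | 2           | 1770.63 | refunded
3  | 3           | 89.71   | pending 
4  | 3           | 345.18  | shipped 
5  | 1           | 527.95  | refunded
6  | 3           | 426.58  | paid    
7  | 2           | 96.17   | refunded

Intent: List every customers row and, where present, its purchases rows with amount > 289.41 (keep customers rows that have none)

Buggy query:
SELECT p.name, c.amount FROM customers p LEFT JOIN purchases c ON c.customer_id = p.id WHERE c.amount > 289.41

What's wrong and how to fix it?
Bug: A WHERE condition on the right-hand table after LEFT JOIN drops unmatched parents

Fix: Put 'c.amount > 289.41' in the JOIN's ON clause instead of WHERE

Corrected query:
SELECT p.name, c.amount FROM customers p LEFT JOIN purchases c ON c.customer_id = p.id AND c.amount > 289.41

Result:
name  | amount 
------+--------
Frank | 527.95 
Frank | 1467   
Grace | 1770.63
Dave  | 345.18 
Dave  | 426.58 
Carol | NULL   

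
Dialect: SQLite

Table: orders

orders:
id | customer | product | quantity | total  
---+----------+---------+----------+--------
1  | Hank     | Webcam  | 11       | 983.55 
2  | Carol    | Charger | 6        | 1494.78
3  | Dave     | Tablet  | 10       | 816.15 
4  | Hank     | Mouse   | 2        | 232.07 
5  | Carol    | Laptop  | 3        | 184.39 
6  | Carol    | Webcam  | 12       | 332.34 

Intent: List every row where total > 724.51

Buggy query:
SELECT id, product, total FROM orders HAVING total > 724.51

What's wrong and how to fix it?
Bug: This is a non-aggregate query (no GROUP BY, no aggregates), so in SQLite the HAVING clause is invalid here; a row-level condition belongs in WHERE

Fix: Replace HAVING with WHERE since the condition applies to individual rows

Corrected query:
SELECT id, product, total FROM orders WHERE total > 724.51

Result:
id | product | total  
---+---------+--------
1  | Webcam  | 983.55 
2  | Charger | 1494.78
3  | Tablet  | 816.15 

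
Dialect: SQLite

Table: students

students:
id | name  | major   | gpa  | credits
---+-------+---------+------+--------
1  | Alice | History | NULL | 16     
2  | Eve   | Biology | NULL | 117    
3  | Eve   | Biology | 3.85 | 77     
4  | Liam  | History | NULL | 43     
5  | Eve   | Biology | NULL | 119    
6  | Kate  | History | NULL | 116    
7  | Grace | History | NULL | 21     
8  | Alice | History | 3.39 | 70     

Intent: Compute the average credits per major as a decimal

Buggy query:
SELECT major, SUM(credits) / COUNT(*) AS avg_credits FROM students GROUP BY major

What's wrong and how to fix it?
Bug: Both operands are integers, so '/' performs integer division and truncates

Fix: Cast one side to REAL so the division keeps the fractional part

Corrected query:
SELECT major, SUM(credits) * 1.0 / COUNT(*) AS avg_credits FROM students GROUP BY major

Result:
major   | avg_credits
--------+------------
Biology | 104.333333 
History | 53.2       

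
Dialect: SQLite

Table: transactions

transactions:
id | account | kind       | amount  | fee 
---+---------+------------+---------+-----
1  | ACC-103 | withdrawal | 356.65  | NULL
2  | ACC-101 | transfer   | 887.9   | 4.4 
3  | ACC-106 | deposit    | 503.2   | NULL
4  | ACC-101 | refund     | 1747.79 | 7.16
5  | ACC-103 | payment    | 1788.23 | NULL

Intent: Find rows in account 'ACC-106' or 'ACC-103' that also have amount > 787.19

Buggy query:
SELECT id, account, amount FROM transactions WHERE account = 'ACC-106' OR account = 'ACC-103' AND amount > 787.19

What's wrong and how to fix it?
Bug: Without parentheses, AND is evaluated before OR, so the amount filter only applies to the 'ACC-103' branch

Fix: Group the OR with parentheses (or use IN), then AND the threshold

Corrected query:
SELECT id, account, amount FROM transactions WHERE (account = 'ACC-106' OR account = 'ACC-103') AND amount > 787.19

Result:
id | account | amount 
---+---------+--------
5  | ACC-103 | 1788.23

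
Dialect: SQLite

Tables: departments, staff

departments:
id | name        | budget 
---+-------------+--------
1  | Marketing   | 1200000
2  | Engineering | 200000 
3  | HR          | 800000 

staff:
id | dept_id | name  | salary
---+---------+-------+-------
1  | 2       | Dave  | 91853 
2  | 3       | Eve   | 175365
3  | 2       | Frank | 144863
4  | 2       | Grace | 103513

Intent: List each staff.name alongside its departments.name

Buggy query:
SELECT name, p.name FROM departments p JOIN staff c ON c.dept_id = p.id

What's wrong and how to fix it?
Bug: 'name' exists in both joined tables, so the database can't tell which one is meant

Fix: Qualify the column with its table alias (c.name)

Corrected query:
SELECT c.name, p.name FROM departments p JOIN staff c ON c.dept_id = p.id

Result:
name  | name       
------+------------
Dave  | Engineering
Eve   | HR         
Frank | Engineering
Grace | Engineering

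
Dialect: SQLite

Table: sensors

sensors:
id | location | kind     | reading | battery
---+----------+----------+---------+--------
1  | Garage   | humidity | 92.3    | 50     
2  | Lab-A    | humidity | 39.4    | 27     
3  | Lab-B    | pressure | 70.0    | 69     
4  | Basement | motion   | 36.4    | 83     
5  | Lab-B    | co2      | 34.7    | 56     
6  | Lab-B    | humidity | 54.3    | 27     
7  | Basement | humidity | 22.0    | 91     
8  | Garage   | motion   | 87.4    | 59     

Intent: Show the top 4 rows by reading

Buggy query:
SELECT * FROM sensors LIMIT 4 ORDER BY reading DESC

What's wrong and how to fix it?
Bug: ORDER BY cannot follow LIMIT; LIMIT is the final clause

Fix: Sort with ORDER BY, then apply LIMIT

Corrected query:
SELECT * FROM sensors ORDER BY reading DESC LIMIT 4

Result:
id | location | kind     | reading | battery
---+----------+----------+---------+--------
1  | Garage   | humidity | 92.3    | 50     
8  | Garage   | motion   | 87.4    | 59     
3  | Lab-B    | pressure | 70      | 69     
6  | Lab-B    | humidity | 54.3    | 27     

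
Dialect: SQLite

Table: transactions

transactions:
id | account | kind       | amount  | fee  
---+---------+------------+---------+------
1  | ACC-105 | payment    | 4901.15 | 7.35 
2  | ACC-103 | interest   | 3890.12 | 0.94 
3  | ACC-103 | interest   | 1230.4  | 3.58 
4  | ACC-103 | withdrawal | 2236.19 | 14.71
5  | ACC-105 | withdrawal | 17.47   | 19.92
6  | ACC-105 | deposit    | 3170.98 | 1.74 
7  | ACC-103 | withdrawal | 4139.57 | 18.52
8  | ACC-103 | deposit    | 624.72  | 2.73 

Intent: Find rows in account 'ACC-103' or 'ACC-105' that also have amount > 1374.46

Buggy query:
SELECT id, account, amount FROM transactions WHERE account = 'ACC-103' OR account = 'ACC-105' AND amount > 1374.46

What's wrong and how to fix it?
Bug: AND binds tighter than OR, so this parses as account = 'ACC-103' OR (account = 'ACC-105' AND amount > 1374.46)

Fix: Group the OR with parentheses (or use IN), then AND the threshold

Corrected query:
SELECT id, account, amount FROM transactions WHERE (account = 'ACC-103' OR account = 'ACC-105') AND amount > 1374.46

Result:
id | account | amount 
---+---------+--------
1  | ACC-105 | 4901.15
2  | ACC-103 | 3890.12
4  | ACC-103 | 2236.19
6  | ACC-105 | 3170.98
7  | ACC-103 | 4139.57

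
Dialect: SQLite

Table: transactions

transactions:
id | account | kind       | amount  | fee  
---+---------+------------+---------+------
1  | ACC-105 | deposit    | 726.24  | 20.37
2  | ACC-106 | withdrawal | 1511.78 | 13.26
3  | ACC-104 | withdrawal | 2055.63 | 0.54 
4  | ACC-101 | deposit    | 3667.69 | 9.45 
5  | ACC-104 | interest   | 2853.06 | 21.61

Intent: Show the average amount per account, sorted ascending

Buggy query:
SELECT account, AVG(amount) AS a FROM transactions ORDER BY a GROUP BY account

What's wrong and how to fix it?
Bug: GROUP BY must precede ORDER BY

Fix: Reorder: SELECT … FROM … GROUP BY … ORDER BY …

Corrected query:
SELECT account, AVG(amount) AS a FROM transactions GROUP BY account ORDER BY a

Result:
account | a       
--------+---------
ACC-105 | 726.24  
ACC-106 | 1511.78 
ACC-104 | 2454.345
ACC-101 | 3667.69 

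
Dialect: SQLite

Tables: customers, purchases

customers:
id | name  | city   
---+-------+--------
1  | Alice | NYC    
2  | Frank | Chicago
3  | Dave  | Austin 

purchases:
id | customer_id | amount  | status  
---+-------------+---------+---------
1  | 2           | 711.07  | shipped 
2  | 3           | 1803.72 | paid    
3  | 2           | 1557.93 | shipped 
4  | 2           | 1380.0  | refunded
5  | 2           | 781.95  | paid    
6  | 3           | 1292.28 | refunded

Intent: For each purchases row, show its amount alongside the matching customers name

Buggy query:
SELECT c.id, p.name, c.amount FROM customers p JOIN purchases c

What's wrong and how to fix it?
Bug: JOIN with no ON clause produces a cartesian product; every purchases row pairs with every customers row

Fix: Add ON c.customer_id = p.id to the JOIN

Corrected query:
SELECT c.id, p.name, c.amount FROM customers p JOIN purchases c ON c.customer_id = p.id

Result:
id | name  | amount 
---+-------+--------
1  | Frank | 711.07 
2  | Dave  | 1803.72
3  | Frank | 1557.93
4  | Frank | 1380   
5  | Frank | 781.95 
6  | Dave  | 1292.28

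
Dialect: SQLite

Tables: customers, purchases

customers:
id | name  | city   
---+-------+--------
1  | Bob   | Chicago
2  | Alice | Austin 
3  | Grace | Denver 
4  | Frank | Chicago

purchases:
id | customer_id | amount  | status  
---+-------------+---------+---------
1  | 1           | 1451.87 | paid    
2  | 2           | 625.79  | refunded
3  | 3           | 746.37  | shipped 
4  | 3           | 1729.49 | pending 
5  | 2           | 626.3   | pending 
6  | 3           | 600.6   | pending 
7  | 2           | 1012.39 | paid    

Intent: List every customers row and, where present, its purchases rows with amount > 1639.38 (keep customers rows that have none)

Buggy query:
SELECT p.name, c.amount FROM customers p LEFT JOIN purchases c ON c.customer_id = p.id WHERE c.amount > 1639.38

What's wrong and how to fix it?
Bug: A WHERE condition on the right-hand table after LEFT JOIN drops unmatched parents

Fix: Move the right-table condition into the ON clause so unmatched parents are kept

Corrected query:
SELECT p.name, c.amount FROM customers p LEFT JOIN purchases c ON c.customer_id = p.id AND c.amount > 1639.38

Result:
name  | amount 
------+--------
Bob   | NULL   
Alice | NULL   
Grace | 1729.49
Frank | NULL   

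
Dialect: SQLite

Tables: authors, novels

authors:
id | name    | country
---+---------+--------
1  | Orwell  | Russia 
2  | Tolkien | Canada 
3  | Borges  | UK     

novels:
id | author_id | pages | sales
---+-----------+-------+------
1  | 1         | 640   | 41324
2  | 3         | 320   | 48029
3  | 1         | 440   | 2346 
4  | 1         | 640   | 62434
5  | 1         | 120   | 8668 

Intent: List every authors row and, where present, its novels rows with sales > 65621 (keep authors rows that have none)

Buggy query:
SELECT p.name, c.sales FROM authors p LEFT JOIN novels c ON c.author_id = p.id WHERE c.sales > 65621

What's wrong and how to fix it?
Bug: Filtering c.sales in WHERE discards the NULL rows produced by LEFT JOIN, turning it into an inner join

Fix: Move the right-table condition into the ON clause so unmatched parents are kept

Corrected query:
SELECT p.name, c.sales FROM authors p LEFT JOIN novels c ON c.author_id = p.id AND c.sales > 65621

Result:
name    | sales
--------+------
Orwell  | NULL 
Tolkien | NULL 
Borges  | NULL 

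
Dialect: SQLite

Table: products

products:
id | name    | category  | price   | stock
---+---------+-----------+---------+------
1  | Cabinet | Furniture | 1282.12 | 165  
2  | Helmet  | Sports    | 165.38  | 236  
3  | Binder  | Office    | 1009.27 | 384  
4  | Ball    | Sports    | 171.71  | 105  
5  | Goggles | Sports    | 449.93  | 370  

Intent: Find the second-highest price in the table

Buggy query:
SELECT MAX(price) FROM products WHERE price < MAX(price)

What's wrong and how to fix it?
Bug: The inner MAX is an aggregate inside WHERE, which is not allowed

Fix: Put the inner MAX in a scalar subquery

Corrected query:
SELECT MAX(price) FROM products WHERE price < (SELECT MAX(price) FROM products)

Result:
MAX(price)
----------
1009.27   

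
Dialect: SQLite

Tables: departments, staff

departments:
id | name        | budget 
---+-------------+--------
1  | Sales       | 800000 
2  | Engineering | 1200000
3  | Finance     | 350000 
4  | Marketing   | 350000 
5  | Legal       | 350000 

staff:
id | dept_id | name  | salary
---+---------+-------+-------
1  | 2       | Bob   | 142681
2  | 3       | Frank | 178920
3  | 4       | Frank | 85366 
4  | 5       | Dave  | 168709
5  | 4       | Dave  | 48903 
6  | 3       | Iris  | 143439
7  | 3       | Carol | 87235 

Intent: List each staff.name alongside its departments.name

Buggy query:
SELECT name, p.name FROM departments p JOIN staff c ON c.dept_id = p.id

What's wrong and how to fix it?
Bug: Both tables have a 'name' column; the unqualified reference is ambiguous

Fix: Qualify the column with its table alias (c.name)

Corrected query:
SELECT c.name, p.name FROM departments p JOIN staff c ON c.dept_id = p.id

Result:
name  | name       
------+------------
Bob   | Engineering
Frank | Finance    
Frank | Marketing  
Dave  | Legal      
Dave  | Marketing  
Iris  | Finance    
Carol | Finance    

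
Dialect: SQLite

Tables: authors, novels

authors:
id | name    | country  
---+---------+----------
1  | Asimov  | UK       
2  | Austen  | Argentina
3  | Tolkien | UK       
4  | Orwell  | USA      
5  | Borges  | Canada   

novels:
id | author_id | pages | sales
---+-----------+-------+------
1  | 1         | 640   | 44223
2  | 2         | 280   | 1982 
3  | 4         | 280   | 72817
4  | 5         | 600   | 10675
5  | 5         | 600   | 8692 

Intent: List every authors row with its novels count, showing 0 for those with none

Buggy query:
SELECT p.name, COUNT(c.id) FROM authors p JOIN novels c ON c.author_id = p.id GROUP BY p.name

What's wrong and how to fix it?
Bug: INNER JOIN drops authors rows that have no matching novels rows

Fix: Use LEFT JOIN so parents without children still appear (COUNT(c.id) gives 0)

Corrected query:
SELECT p.name, COUNT(c.id) FROM authors p LEFT JOIN novels c ON c.author_id = p.id GROUP BY p.name

Result:
name    | COUNT(c.id)
--------+------------
Asimov  | 1          
Austen  | 1          
Borges  | 2          
Orwell  | 1          
Tolkien | 0          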